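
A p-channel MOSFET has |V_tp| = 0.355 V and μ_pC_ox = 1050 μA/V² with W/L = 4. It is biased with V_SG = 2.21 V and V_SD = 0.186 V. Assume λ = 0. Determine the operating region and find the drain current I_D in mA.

k_p = μ_pC_ox · (W/L) = 4.2 mA/V².
V_ov = V_SG − |V_tp| = 2.21 − 0.355 = 1.85 V.
Since V_SD = 0.186 V < V_ov = 1.85 V, the device is in the triode region.
I_D = k_p [V_ov · V_SD − ½ V_SD²] = 4.2 × [1.85 × 0.186 − 0.5 × 0.186²] = 1.38 mA.

Triode; I_D = 1.38 mA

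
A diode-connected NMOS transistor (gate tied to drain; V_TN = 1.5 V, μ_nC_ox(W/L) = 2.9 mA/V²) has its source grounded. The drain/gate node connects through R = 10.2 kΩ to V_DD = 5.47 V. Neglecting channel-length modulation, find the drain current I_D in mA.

With gate tied to drain, V_GS = V_DS ≥ V_GS − V_TN, so the device is in saturation.
KCL at the drain: ½ k_n (V_GS − V_TN)² = (V_DD − V_GS)/R.
Let x = V_GS − 1.5. Then 14.8 x² + x − 3.97 = 0, giving x = 0.485 V (positive root), so V_GS = 1.99 V.
I_D = (V_DD − V_GS)/R = (5.47 − 1.99) / 10.2 = 0.342 mA.

I_D = 0.342 mA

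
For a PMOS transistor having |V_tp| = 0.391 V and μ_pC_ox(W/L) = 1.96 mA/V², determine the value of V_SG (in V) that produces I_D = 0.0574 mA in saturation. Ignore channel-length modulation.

In saturation I_D = ½ k_p (V_SG − |V_tp|)², so V_SG − |V_tp| = √(2 I_D / k_p) = √(2 × 0.0574 / 1.96) = 0.242 V.
V_SG = 0.391 + 0.242 = 0.633 V.

V_SG = 0.633 V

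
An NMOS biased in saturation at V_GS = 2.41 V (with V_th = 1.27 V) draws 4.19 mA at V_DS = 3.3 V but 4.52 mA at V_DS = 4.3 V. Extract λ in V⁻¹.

With V_GS fixed, I_D ∝ (1 + λ V_DS) in saturation, so I_D2/I_D1 = (1 + λ V_DS2)/(1 + λ V_DS1).
4.52/4.19 = 1.079 = (1 + 4.3 λ)/(1 + 3.3 λ).
Solving: λ (I_D1 V_DS2 − I_D2 V_DS1) = I_D2 − I_D1, so λ = (4.52 − 4.19) / (4.19 × 4.3 − 4.52 × 3.3) = 0.33 / 3.1 = 0.106 V⁻¹.

λ = 0.106 V⁻¹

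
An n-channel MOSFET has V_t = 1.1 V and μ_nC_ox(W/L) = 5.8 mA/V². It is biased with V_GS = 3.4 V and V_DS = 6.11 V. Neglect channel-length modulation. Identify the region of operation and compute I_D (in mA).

Saturation; I_D = 15.3 mA

V_ov = V_GS − V_t = 3.4 − 1.1 = 2.3 V.
Since V_DS = 6.11 V ≥ V_ov = 2.3 V, the device is in saturation.
I_D = ½ k_n V_ov² = 0.5 × 5.8 × 2.3² = 15.3 mA.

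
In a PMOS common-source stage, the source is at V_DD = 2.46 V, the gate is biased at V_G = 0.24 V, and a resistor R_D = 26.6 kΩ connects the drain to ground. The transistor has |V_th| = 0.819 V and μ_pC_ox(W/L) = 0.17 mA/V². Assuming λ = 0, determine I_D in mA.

I_D = 0.0782 mA

V_SG = V_DD − V_G = 2.46 − 0.24 = 2.22 V, so V_ov = 2.22 − 0.819 = 1.4 V.
Assume saturation: I_D = ½ k_p V_ov² = 0.5 × 0.17 × 1.4² = 0.167 mA, giving V_SD = V_DD − I_D R_D = 2.46 − 0.167 × 26.6 = -1.98 V.
But -1.98 V < V_ov = 1.4 V, so the device is actually in triode.
In triode I_D = k_p[V_ov V_SD − ½ V_SD²] and I_D = (V_DD − V_SD)/R_D. Equating: 2.26 V_SD² − 7.335 V_SD + 2.46 = 0, giving V_SD = 0.38 V (the root below V_ov).
I_D = (2.46 − 0.38) / 26.6 = 0.0782 mA.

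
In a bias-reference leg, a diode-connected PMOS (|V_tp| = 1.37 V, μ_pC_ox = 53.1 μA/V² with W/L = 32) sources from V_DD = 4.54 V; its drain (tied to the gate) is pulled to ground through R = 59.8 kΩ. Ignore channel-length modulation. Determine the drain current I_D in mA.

With gate tied to drain, V_SG = V_SD ≥ V_SG − |V_tp|, so the device is in saturation.
k_p = μ_pC_ox · (W/L) = 1.699 mA/V².
KCL at the drain: ½ k_p (V_SG − |V_tp|)² = (V_DD − V_SG)/R.
Let x = V_SG − 1.37. Then 50.8 x² + x − 3.17 = 0, giving x = 0.24 V (positive root), so V_SG = 1.61 V.
I_D = (V_DD − V_SG)/R = (4.54 − 1.61) / 59.8 = 0.049 mA.

I_D = 0.0490 mA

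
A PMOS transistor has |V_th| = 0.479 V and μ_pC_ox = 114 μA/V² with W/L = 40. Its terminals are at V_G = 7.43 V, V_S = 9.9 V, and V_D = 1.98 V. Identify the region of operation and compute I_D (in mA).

Saturation; I_D = 9.04 mA

V_SG = V_S − V_G = 9.9 − 7.43 = 2.47 V; V_SD = V_S − V_D = 9.9 − 1.98 = 7.92 V.
k_p = μ_pC_ox · (W/L) = 4.56 mA/V².
V_ov = V_SG − |V_th| = 2.47 − 0.479 = 1.99 V.
Since V_SD = 7.92 V ≥ V_ov = 1.99 V, the device is in saturation.
I_D = ½ k_p V_ov² = 0.5 × 4.56 × 1.99² = 9.04 mA.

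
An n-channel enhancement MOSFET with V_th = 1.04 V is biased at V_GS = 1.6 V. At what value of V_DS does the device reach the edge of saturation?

The boundary between triode and saturation is V_DS = V_GS − V_th = V_ov.
V_ov = 1.6 − 1.04 = 0.56 V.

V_DS,sat = 0.560 V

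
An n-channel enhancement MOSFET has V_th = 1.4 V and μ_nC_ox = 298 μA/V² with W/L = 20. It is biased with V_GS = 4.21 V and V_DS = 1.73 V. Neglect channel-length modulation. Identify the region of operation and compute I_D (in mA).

Triode; I_D = 20.1 mA

k_n = μ_nC_ox · (W/L) = 5.96 mA/V².
V_ov = V_GS − V_th = 4.21 − 1.4 = 2.81 V.
Since V_DS = 1.73 V < V_ov = 2.81 V, the device is in the triode region.
I_D = k_n [V_ov · V_DS − ½ V_DS²] = 5.96 × [2.81 × 1.73 − 0.5 × 1.73²] = 20.1 mA.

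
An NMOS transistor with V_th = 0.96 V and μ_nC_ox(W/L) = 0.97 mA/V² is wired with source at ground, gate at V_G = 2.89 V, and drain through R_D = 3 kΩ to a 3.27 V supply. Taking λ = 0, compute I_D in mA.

V_GS = V_G = 2.89 V, so V_ov = 2.89 − 0.96 = 1.93 V.
Assume saturation: I_D = ½ k_n V_ov² = 0.5 × 0.97 × 1.93² = 1.81 mA, giving V_DS = V_DD − I_D R_D = 3.27 − 1.81 × 3 = -2.15 V.
But -2.15 V < V_ov = 1.93 V, so the device is actually in triode.
In triode I_D = k_n[V_ov V_DS − ½ V_DS²] and I_D = (V_DD − V_DS)/R_D. Equating: 1.46 V_DS² − 6.616 V_DS + 3.27 = 0, giving V_DS = 0.564 V (the root below V_ov).
I_D = (3.27 − 0.564) / 3 = 0.902 mA.

I_D = 0.902 mA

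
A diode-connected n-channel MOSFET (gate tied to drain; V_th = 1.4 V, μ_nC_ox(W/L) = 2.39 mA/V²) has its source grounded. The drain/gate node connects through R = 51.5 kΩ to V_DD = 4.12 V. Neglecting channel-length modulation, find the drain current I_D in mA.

With gate tied to drain, V_GS = V_DS ≥ V_GS − V_th, so the device is in saturation.
KCL at the drain: ½ k_n (V_GS − V_th)² = (V_DD − V_GS)/R.
Let x = V_GS − 1.4. Then 61.5 x² + x − 2.72 = 0, giving x = 0.202 V (positive root), so V_GS = 1.6 V.
I_D = (V_DD − V_GS)/R = (4.12 − 1.6) / 51.5 = 0.0489 mA.

I_D = 0.0489 mA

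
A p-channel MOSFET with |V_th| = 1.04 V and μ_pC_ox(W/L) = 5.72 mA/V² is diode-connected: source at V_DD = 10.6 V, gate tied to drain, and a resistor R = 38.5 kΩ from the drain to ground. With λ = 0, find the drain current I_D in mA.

With gate tied to drain, V_SG = V_SD ≥ V_SG − |V_th|, so the device is in saturation.
KCL at the drain: ½ k_p (V_SG − |V_th|)² = (V_DD − V_SG)/R.
Let x = V_SG − 1.04. Then 110 x² + x − 9.56 = 0, giving x = 0.29 V (positive root), so V_SG = 1.33 V.
I_D = (V_DD − V_SG)/R = (10.6 − 1.33) / 38.5 = 0.241 mA.

I_D = 0.241 mA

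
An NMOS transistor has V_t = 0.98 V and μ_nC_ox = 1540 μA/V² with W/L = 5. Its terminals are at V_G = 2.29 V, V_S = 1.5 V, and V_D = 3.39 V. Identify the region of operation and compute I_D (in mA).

V_GS = V_G − V_S = 2.29 − 1.5 = 0.79 V; V_DS = V_D − V_S = 3.39 − 1.5 = 1.89 V.
V_GS = 0.79 V < V_t = 0.98 V, so the transistor is in cutoff.

Cutoff; I_D = 0 mA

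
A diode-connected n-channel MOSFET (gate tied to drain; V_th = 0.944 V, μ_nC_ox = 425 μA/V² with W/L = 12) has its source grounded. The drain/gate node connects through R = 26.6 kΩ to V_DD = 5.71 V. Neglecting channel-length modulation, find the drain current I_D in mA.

With gate tied to drain, V_GS = V_DS ≥ V_GS − V_th, so the device is in saturation.
k_n = μ_nC_ox · (W/L) = 5.1 mA/V².
KCL at the drain: ½ k_n (V_GS − V_th)² = (V_DD − V_GS)/R.
Let x = V_GS − 0.944. Then 67.8 x² + x − 4.766 = 0, giving x = 0.258 V (positive root), so V_GS = 1.2 V.
I_D = (V_DD − V_GS)/R = (5.71 − 1.2) / 26.6 = 0.169 mA.

I_D = 0.169 mA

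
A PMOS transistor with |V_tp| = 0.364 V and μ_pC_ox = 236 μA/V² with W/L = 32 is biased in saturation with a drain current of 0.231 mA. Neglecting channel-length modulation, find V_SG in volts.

k_p = μ_pC_ox · (W/L) = 7.552 mA/V².
In saturation I_D = ½ k_p (V_SG − |V_tp|)², so V_SG − |V_tp| = √(2 I_D / k_p) = √(2 × 0.231 / 7.552) = 0.247 V.
V_SG = 0.364 + 0.247 = 0.611 V.

V_SG = 0.611 V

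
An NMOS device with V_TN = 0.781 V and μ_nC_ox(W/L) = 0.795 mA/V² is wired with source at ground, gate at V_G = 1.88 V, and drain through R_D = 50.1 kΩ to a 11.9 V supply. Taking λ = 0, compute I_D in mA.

V_GS = V_G = 1.88 V, so V_ov = 1.88 − 0.781 = 1.1 V.
Assume saturation: I_D = ½ k_n V_ov² = 0.5 × 0.795 × 1.1² = 0.48 mA, giving V_DS = V_DD − I_D R_D = 11.9 − 0.48 × 50.1 = -12.2 V.
But -12.2 V < V_ov = 1.1 V, so the device is actually in triode.
In triode I_D = k_n[V_ov V_DS − ½ V_DS²] and I_D = (V_DD − V_DS)/R_D. Equating: 19.9 V_DS² − 44.77 V_DS + 11.9 = 0, giving V_DS = 0.308 V (the root below V_ov).
I_D = (11.9 − 0.308) / 50.1 = 0.231 mA.

I_D = 0.231 mA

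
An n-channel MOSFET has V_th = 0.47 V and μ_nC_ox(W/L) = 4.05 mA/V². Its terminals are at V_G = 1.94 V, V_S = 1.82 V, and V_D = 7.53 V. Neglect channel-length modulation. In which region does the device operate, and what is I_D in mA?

V_GS = V_G − V_S = 1.94 − 1.82 = 0.12 V; V_DS = V_D − V_S = 7.53 − 1.82 = 5.71 V.
V_GS = 0.12 V < V_th = 0.47 V, so the transistor is in cutoff.

Cutoff; I_D = 0 mA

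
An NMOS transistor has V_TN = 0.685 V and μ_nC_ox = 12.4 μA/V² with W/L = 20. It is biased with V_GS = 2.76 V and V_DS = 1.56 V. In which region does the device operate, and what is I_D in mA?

k_n = μ_nC_ox · (W/L) = 0.248 mA/V².
V_ov = V_GS − V_TN = 2.76 − 0.685 = 2.07 V.
Since V_DS = 1.56 V < V_ov = 2.07 V, the device is in the triode region.
I_D = k_n [V_ov · V_DS − ½ V_DS²] = 0.248 × [2.07 × 1.56 − 0.5 × 1.56²] = 0.501 mA.

Triode; I_D = 0.501 mA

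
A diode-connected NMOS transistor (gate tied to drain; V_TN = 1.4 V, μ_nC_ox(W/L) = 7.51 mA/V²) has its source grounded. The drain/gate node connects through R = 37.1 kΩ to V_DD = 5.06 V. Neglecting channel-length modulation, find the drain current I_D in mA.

I_D = 0.0944 mA

With gate tied to drain, V_GS = V_DS ≥ V_GS − V_TN, so the device is in saturation.
KCL at the drain: ½ k_n (V_GS − V_TN)² = (V_DD − V_GS)/R.
Let x = V_GS − 1.4. Then 139 x² + x − 3.66 = 0, giving x = 0.159 V (positive root), so V_GS = 1.56 V.
I_D = (V_DD − V_GS)/R = (5.06 − 1.56) / 37.1 = 0.0944 mA.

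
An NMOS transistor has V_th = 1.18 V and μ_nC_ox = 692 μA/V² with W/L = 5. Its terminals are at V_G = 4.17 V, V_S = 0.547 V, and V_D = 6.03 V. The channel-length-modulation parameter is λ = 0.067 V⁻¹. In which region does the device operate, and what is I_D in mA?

V_GS = V_G − V_S = 4.17 − 0.547 = 3.62 V; V_DS = V_D − V_S = 6.03 − 0.547 = 5.48 V.
k_n = μ_nC_ox · (W/L) = 3.46 mA/V².
V_ov = V_GS − V_th = 3.62 − 1.18 = 2.44 V.
Since V_DS = 5.48 V ≥ V_ov = 2.44 V, the device is in saturation.
I_D = ½ k_n V_ov² (1 + λ V_DS) = 0.5 × 3.46 × 2.44² × (1 + 0.067 × 5.48) = 14.1 mA.

Saturation; I_D = 14.1 mA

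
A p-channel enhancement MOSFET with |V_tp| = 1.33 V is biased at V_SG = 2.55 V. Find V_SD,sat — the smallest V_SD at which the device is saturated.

V_SD,sat = 1.22 V

The boundary between triode and saturation is V_SD = V_SG − |V_tp| = V_ov.
V_ov = 2.55 − 1.33 = 1.22 V.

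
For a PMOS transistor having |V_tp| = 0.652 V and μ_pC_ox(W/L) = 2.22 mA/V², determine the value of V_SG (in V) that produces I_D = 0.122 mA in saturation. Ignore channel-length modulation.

In saturation I_D = ½ k_p (V_SG − |V_tp|)², so V_SG − |V_tp| = √(2 I_D / k_p) = √(2 × 0.122 / 2.22) = 0.332 V.
V_SG = 0.652 + 0.332 = 0.984 V.

V_SG = 0.984 V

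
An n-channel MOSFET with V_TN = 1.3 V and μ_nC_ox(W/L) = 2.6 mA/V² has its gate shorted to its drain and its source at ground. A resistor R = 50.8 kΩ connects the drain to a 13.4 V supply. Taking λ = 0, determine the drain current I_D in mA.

With gate tied to drain, V_GS = V_DS ≥ V_GS − V_TN, so the device is in saturation.
KCL at the drain: ½ k_n (V_GS − V_TN)² = (V_DD − V_GS)/R.
Let x = V_GS − 1.3. Then 66 x² + x − 12.1 = 0, giving x = 0.421 V (positive root), so V_GS = 1.72 V.
I_D = (V_DD − V_GS)/R = (13.4 − 1.72) / 50.8 = 0.23 mA.

I_D = 0.230 mA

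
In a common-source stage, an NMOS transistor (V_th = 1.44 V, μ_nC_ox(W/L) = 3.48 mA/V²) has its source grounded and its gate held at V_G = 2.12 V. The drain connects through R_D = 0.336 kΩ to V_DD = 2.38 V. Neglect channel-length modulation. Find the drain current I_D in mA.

I_D = 0.805 mA

V_GS = V_G = 2.12 V, so V_ov = 2.12 − 1.44 = 0.68 V.
Assume saturation: I_D = ½ k_n V_ov² = 0.5 × 3.48 × 0.68² = 0.805 mA, giving V_DS = V_DD − I_D R_D = 2.38 − 0.805 × 0.336 = 2.11 V.
V_DS = 2.11 V ≥ V_ov = 0.68 V, confirming saturation.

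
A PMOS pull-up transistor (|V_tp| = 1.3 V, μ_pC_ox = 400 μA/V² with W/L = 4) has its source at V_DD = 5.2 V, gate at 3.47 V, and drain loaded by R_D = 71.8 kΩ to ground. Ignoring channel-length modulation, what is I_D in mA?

V_SG = V_DD − V_G = 5.2 − 3.47 = 1.73 V, so V_ov = 1.73 − 1.3 = 0.43 V.
k_p = μ_pC_ox · (W/L) = 1.6 mA/V².
Assume saturation: I_D = ½ k_p V_ov² = 0.5 × 1.6 × 0.43² = 0.148 mA, giving V_SD = V_DD − I_D R_D = 5.2 − 0.148 × 71.8 = -5.42 V.
But -5.42 V < V_ov = 0.43 V, so the device is actually in triode.
In triode I_D = k_p[V_ov V_SD − ½ V_SD²] and I_D = (V_DD − V_SD)/R_D. Equating: 57.4 V_SD² − 50.4 V_SD + 5.2 = 0, giving V_SD = 0.119 V (the root below V_ov).
I_D = (5.2 − 0.119) / 71.8 = 0.0708 mA.

I_D = 0.0708 mA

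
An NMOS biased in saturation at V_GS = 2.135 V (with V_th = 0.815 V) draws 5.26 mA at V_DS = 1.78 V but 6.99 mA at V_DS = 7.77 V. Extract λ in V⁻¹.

λ = 0.0609 V⁻¹

With V_GS fixed, I_D ∝ (1 + λ V_DS) in saturation, so I_D2/I_D1 = (1 + λ V_DS2)/(1 + λ V_DS1).
6.99/5.26 = 1.329 = (1 + 7.77 λ)/(1 + 1.78 λ).
Solving: λ (I_D1 V_DS2 − I_D2 V_DS1) = I_D2 − I_D1, so λ = (6.99 − 5.26) / (5.26 × 7.77 − 6.99 × 1.78) = 1.73 / 28.4 = 0.0609 V⁻¹.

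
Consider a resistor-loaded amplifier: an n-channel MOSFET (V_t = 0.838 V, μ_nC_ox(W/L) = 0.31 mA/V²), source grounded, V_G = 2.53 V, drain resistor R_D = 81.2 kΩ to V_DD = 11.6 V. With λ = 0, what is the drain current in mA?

I_D = 0.139 mA

V_GS = V_G = 2.53 V, so V_ov = 2.53 − 0.838 = 1.69 V.
Assume saturation: I_D = ½ k_n V_ov² = 0.5 × 0.31 × 1.69² = 0.444 mA, giving V_DS = V_DD − I_D R_D = 11.6 − 0.444 × 81.2 = -24.4 V.
But -24.4 V < V_ov = 1.69 V, so the device is actually in triode.
In triode I_D = k_n[V_ov V_DS − ½ V_DS²] and I_D = (V_DD − V_DS)/R_D. Equating: 12.6 V_DS² − 43.59 V_DS + 11.6 = 0, giving V_DS = 0.29 V (the root below V_ov).
I_D = (11.6 − 0.29) / 81.2 = 0.139 mA.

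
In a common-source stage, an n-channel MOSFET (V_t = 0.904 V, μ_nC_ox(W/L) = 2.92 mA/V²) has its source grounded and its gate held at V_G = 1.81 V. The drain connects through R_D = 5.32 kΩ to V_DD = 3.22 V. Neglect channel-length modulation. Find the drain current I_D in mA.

I_D = 0.559 mA

V_GS = V_G = 1.81 V, so V_ov = 1.81 − 0.904 = 0.906 V.
Assume saturation: I_D = ½ k_n V_ov² = 0.5 × 2.92 × 0.906² = 1.2 mA, giving V_DS = V_DD − I_D R_D = 3.22 − 1.2 × 5.32 = -3.16 V.
But -3.16 V < V_ov = 0.906 V, so the device is actually in triode.
In triode I_D = k_n[V_ov V_DS − ½ V_DS²] and I_D = (V_DD − V_DS)/R_D. Equating: 7.77 V_DS² − 15.07 V_DS + 3.22 = 0, giving V_DS = 0.244 V (the root below V_ov).
I_D = (3.22 − 0.244) / 5.32 = 0.559 mA.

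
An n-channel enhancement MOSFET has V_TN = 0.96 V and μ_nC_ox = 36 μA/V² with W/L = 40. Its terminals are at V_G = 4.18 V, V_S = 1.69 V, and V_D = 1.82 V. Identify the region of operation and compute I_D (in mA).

Triode; I_D = 0.274 mA

V_GS = V_G − V_S = 4.18 − 1.69 = 2.49 V; V_DS = V_D − V_S = 1.82 − 1.69 = 0.13 V.
k_n = μ_nC_ox · (W/L) = 1.44 mA/V².
V_ov = V_GS − V_TN = 2.49 − 0.96 = 1.53 V.
Since V_DS = 0.13 V < V_ov = 1.53 V, the device is in the triode region.
I_D = k_n [V_ov · V_DS − ½ V_DS²] = 1.44 × [1.53 × 0.13 − 0.5 × 0.13²] = 0.274 mA.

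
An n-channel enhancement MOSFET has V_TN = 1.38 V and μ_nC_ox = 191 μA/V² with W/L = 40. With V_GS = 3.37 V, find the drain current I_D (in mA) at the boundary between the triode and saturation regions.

At the boundary V_DS = V_ov = V_GS − V_TN = 3.37 − 1.38 = 1.99 V.
k_n = μ_nC_ox · (W/L) = 7.64 mA/V².
I_D = ½ k_n V_ov² = 0.5 × 7.64 × 1.99² = 15.1 mA.

I_D = 15.1 mA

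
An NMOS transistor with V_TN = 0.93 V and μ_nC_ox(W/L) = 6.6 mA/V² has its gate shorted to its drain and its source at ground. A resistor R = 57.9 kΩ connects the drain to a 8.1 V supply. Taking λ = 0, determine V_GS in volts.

With gate tied to drain, V_GS = V_DS ≥ V_GS − V_TN, so the device is in saturation.
KCL at the drain: ½ k_n (V_GS − V_TN)² = (V_DD − V_GS)/R.
Let x = V_GS − 0.93. Then 191 x² + x − 7.17 = 0, giving x = 0.191 V (positive root), so V_GS = 1.12 V.
I_D = (V_DD − V_GS)/R = (8.1 − 1.12) / 57.9 = 0.121 mA.

V_GS = 1.12 V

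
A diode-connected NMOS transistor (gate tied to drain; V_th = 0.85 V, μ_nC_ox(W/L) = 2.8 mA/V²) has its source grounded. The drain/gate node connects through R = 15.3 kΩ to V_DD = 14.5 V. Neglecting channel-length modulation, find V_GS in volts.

V_GS = 1.63 V

With gate tied to drain, V_GS = V_DS ≥ V_GS − V_th, so the device is in saturation.
KCL at the drain: ½ k_n (V_GS − V_th)² = (V_DD − V_GS)/R.
Let x = V_GS − 0.85. Then 21.4 x² + x − 13.65 = 0, giving x = 0.775 V (positive root), so V_GS = 1.63 V.
I_D = (V_DD − V_GS)/R = (14.5 − 1.63) / 15.3 = 0.841 mA.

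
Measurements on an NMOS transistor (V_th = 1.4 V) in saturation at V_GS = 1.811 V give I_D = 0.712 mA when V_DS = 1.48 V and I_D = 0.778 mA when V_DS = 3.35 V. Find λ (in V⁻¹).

With V_GS fixed, I_D ∝ (1 + λ V_DS) in saturation, so I_D2/I_D1 = (1 + λ V_DS2)/(1 + λ V_DS1).
0.778/0.712 = 1.093 = (1 + 3.35 λ)/(1 + 1.48 λ).
Solving: λ (I_D1 V_DS2 − I_D2 V_DS1) = I_D2 − I_D1, so λ = (0.778 − 0.712) / (0.712 × 3.35 − 0.778 × 1.48) = 0.066 / 1.23 = 0.0535 V⁻¹.

λ = 0.0535 V⁻¹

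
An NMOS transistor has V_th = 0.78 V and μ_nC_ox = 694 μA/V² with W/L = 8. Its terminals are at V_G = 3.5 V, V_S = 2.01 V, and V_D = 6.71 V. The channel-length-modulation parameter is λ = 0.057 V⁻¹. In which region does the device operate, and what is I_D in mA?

V_GS = V_G − V_S = 3.5 − 2.01 = 1.49 V; V_DS = V_D − V_S = 6.71 − 2.01 = 4.7 V.
k_n = μ_nC_ox · (W/L) = 5.552 mA/V².
V_ov = V_GS − V_th = 1.49 − 0.78 = 0.71 V.
Since V_DS = 4.7 V ≥ V_ov = 0.71 V, the device is in saturation.
I_D = ½ k_n V_ov² (1 + λ V_DS) = 0.5 × 5.552 × 0.71² × (1 + 0.057 × 4.7) = 1.77 mA.

Saturation; I_D = 1.77 mA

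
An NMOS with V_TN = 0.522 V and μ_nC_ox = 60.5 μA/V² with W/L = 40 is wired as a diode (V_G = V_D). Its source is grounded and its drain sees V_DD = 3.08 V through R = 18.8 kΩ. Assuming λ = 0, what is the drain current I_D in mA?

I_D = 0.119 mA

With gate tied to drain, V_GS = V_DS ≥ V_GS − V_TN, so the device is in saturation.
k_n = μ_nC_ox · (W/L) = 2.42 mA/V².
KCL at the drain: ½ k_n (V_GS − V_TN)² = (V_DD − V_GS)/R.
Let x = V_GS − 0.522. Then 22.7 x² + x − 2.558 = 0, giving x = 0.314 V (positive root), so V_GS = 0.836 V.
I_D = (V_DD − V_GS)/R = (3.08 − 0.836) / 18.8 = 0.119 mA.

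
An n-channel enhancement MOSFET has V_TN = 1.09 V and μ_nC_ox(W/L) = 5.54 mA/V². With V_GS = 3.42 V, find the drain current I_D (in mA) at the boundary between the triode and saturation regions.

At the boundary V_DS = V_ov = V_GS − V_TN = 3.42 − 1.09 = 2.33 V.
I_D = ½ k_n V_ov² = 0.5 × 5.54 × 2.33² = 15 mA.

I_D = 15.0 mA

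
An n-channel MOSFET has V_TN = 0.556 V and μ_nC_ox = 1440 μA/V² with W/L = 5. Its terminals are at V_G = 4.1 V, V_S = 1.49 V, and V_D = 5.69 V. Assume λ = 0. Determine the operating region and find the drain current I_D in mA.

V_GS = V_G − V_S = 4.1 − 1.49 = 2.61 V; V_DS = V_D − V_S = 5.69 − 1.49 = 4.2 V.
k_n = μ_nC_ox · (W/L) = 7.2 mA/V².
V_ov = V_GS − V_TN = 2.61 − 0.556 = 2.05 V.
Since V_DS = 4.2 V ≥ V_ov = 2.05 V, the device is in saturation.
I_D = ½ k_n V_ov² = 0.5 × 7.2 × 2.05² = 15.2 mA.

Saturation; I_D = 15.2 mA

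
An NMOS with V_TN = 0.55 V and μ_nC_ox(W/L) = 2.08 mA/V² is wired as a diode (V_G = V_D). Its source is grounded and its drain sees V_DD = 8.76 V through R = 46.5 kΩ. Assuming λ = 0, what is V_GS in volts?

V_GS = 0.952 V

With gate tied to drain, V_GS = V_DS ≥ V_GS − V_TN, so the device is in saturation.
KCL at the drain: ½ k_n (V_GS − V_TN)² = (V_DD − V_GS)/R.
Let x = V_GS − 0.55. Then 48.4 x² + x − 8.21 = 0, giving x = 0.402 V (positive root), so V_GS = 0.952 V.
I_D = (V_DD − V_GS)/R = (8.76 − 0.952) / 46.5 = 0.168 mA.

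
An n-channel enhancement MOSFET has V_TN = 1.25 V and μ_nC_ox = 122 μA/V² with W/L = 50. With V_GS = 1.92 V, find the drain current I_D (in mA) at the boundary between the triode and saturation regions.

At the boundary V_DS = V_ov = V_GS − V_TN = 1.92 − 1.25 = 0.67 V.
k_n = μ_nC_ox · (W/L) = 6.1 mA/V².
I_D = ½ k_n V_ov² = 0.5 × 6.1 × 0.67² = 1.37 mA.

I_D = 1.37 mA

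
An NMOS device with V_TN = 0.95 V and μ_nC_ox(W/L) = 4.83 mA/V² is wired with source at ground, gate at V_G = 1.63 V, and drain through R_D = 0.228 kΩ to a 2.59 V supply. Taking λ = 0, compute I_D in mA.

V_GS = V_G = 1.63 V, so V_ov = 1.63 − 0.95 = 0.68 V.
Assume saturation: I_D = ½ k_n V_ov² = 0.5 × 4.83 × 0.68² = 1.12 mA, giving V_DS = V_DD − I_D R_D = 2.59 − 1.12 × 0.228 = 2.34 V.
V_DS = 2.34 V ≥ V_ov = 0.68 V, confirming saturation.

I_D = 1.12 mA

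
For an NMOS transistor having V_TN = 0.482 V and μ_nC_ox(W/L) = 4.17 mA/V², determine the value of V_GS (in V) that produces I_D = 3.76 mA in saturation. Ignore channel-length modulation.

In saturation I_D = ½ k_n (V_GS − V_TN)², so V_GS − V_TN = √(2 I_D / k_n) = √(2 × 3.76 / 4.17) = 1.34 V.
V_GS = 0.482 + 1.34 = 1.82 V.

V_GS = 1.82 V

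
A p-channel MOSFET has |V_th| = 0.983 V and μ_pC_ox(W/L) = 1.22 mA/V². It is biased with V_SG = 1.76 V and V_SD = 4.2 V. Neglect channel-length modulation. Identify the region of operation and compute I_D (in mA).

V_ov = V_SG − |V_th| = 1.76 − 0.983 = 0.777 V.
Since V_SD = 4.2 V ≥ V_ov = 0.777 V, the device is in saturation.
I_D = ½ k_p V_ov² = 0.5 × 1.22 × 0.777² = 0.368 mA.

Saturation; I_D = 0.368 mA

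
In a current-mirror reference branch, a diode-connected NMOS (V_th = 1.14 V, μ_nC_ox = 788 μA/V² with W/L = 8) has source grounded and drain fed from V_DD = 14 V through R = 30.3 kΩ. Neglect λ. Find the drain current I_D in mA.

I_D = 0.412 mA

With gate tied to drain, V_GS = V_DS ≥ V_GS − V_th, so the device is in saturation.
k_n = μ_nC_ox · (W/L) = 6.304 mA/V².
KCL at the drain: ½ k_n (V_GS − V_th)² = (V_DD − V_GS)/R.
Let x = V_GS − 1.14. Then 95.5 x² + x − 12.86 = 0, giving x = 0.362 V (positive root), so V_GS = 1.5 V.
I_D = (V_DD − V_GS)/R = (14 − 1.5) / 30.3 = 0.412 mA.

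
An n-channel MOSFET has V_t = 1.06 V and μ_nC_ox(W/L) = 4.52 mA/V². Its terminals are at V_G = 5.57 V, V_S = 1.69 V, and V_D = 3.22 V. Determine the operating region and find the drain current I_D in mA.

V_GS = V_G − V_S = 5.57 − 1.69 = 3.88 V; V_DS = V_D − V_S = 3.22 − 1.69 = 1.53 V.
V_ov = V_GS − V_t = 3.88 − 1.06 = 2.82 V.
Since V_DS = 1.53 V < V_ov = 2.82 V, the device is in the triode region.
I_D = k_n [V_ov · V_DS − ½ V_DS²] = 4.52 × [2.82 × 1.53 − 0.5 × 1.53²] = 14.2 mA.

Triode; I_D = 14.2 mA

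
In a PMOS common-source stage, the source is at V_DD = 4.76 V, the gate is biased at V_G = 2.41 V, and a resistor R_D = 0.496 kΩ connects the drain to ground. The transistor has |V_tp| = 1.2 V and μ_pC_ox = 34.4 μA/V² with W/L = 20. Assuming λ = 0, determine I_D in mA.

V_SG = V_DD − V_G = 4.76 − 2.41 = 2.35 V, so V_ov = 2.35 − 1.2 = 1.15 V.
k_p = μ_pC_ox · (W/L) = 0.688 mA/V².
Assume saturation: I_D = ½ k_p V_ov² = 0.5 × 0.688 × 1.15² = 0.455 mA, giving V_SD = V_DD − I_D R_D = 4.76 − 0.455 × 0.496 = 4.53 V.
V_SD = 4.53 V ≥ V_ov = 1.15 V, confirming saturation.

I_D = 0.455 mA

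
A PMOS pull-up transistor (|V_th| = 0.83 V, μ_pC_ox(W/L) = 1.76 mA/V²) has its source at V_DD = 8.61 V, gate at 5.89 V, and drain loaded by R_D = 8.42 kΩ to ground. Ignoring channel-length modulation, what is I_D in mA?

V_SG = V_DD − V_G = 8.61 − 5.89 = 2.72 V, so V_ov = 2.72 − 0.83 = 1.89 V.
Assume saturation: I_D = ½ k_p V_ov² = 0.5 × 1.76 × 1.89² = 3.14 mA, giving V_SD = V_DD − I_D R_D = 8.61 − 3.14 × 8.42 = -17.9 V.
But -17.9 V < V_ov = 1.89 V, so the device is actually in triode.
In triode I_D = k_p[V_ov V_SD − ½ V_SD²] and I_D = (V_DD − V_SD)/R_D. Equating: 7.41 V_SD² − 29.01 V_SD + 8.61 = 0, giving V_SD = 0.324 V (the root below V_ov).
I_D = (8.61 − 0.324) / 8.42 = 0.984 mA.

I_D = 0.984 mA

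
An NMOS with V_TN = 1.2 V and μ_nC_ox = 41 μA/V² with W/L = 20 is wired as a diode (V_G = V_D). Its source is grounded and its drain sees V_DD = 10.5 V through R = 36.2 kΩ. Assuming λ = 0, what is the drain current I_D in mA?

I_D = 0.236 mA

With gate tied to drain, V_GS = V_DS ≥ V_GS − V_TN, so the device is in saturation.
k_n = μ_nC_ox · (W/L) = 0.82 mA/V².
KCL at the drain: ½ k_n (V_GS − V_TN)² = (V_DD − V_GS)/R.
Let x = V_GS − 1.2. Then 14.8 x² + x − 9.3 = 0, giving x = 0.759 V (positive root), so V_GS = 1.96 V.
I_D = (V_DD − V_GS)/R = (10.5 − 1.96) / 36.2 = 0.236 mA.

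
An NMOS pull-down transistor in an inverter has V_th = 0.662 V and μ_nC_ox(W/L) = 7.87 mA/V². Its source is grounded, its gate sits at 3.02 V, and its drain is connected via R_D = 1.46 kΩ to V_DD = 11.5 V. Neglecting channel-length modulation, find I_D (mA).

V_GS = V_G = 3.02 V, so V_ov = 3.02 − 0.662 = 2.36 V.
Assume saturation: I_D = ½ k_n V_ov² = 0.5 × 7.87 × 2.36² = 21.9 mA, giving V_DS = V_DD − I_D R_D = 11.5 − 21.9 × 1.46 = -20.4 V.
But -20.4 V < V_ov = 2.36 V, so the device is actually in triode.
In triode I_D = k_n[V_ov V_DS − ½ V_DS²] and I_D = (V_DD − V_DS)/R_D. Equating: 5.75 V_DS² − 28.09 V_DS + 11.5 = 0, giving V_DS = 0.451 V (the root below V_ov).
I_D = (11.5 − 0.451) / 1.46 = 7.57 mA.

I_D = 7.57 mA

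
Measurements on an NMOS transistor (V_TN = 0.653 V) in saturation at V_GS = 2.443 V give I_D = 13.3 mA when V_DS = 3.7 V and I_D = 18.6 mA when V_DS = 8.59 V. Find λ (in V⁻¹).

λ = 0.117 V⁻¹

With V_GS fixed, I_D ∝ (1 + λ V_DS) in saturation, so I_D2/I_D1 = (1 + λ V_DS2)/(1 + λ V_DS1).
18.6/13.3 = 1.398 = (1 + 8.59 λ)/(1 + 3.7 λ).
Solving: λ (I_D1 V_DS2 − I_D2 V_DS1) = I_D2 − I_D1, so λ = (18.6 − 13.3) / (13.3 × 8.59 − 18.6 × 3.7) = 5.3 / 45.4 = 0.117 V⁻¹.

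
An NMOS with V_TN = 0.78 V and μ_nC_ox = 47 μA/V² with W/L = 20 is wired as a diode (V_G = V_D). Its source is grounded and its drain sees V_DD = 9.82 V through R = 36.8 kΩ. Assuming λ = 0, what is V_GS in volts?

With gate tied to drain, V_GS = V_DS ≥ V_GS − V_TN, so the device is in saturation.
k_n = μ_nC_ox · (W/L) = 0.94 mA/V².
KCL at the drain: ½ k_n (V_GS − V_TN)² = (V_DD − V_GS)/R.
Let x = V_GS − 0.78. Then 17.3 x² + x − 9.04 = 0, giving x = 0.695 V (positive root), so V_GS = 1.47 V.
I_D = (V_DD − V_GS)/R = (9.82 − 1.47) / 36.8 = 0.227 mA.

V_GS = 1.47 V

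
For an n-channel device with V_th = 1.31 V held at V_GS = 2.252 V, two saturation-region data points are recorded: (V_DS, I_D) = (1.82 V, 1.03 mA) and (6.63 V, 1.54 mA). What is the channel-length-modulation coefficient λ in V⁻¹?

λ = 0.127 V⁻¹

With V_GS fixed, I_D ∝ (1 + λ V_DS) in saturation, so I_D2/I_D1 = (1 + λ V_DS2)/(1 + λ V_DS1).
1.54/1.03 = 1.495 = (1 + 6.63 λ)/(1 + 1.82 λ).
Solving: λ (I_D1 V_DS2 − I_D2 V_DS1) = I_D2 − I_D1, so λ = (1.54 − 1.03) / (1.03 × 6.63 − 1.54 × 1.82) = 0.51 / 4.03 = 0.127 V⁻¹.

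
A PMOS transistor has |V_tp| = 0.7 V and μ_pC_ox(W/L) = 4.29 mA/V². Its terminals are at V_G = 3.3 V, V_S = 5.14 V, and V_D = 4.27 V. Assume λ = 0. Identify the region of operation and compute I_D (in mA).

Triode; I_D = 2.63 mA

V_SG = V_S − V_G = 5.14 − 3.3 = 1.84 V; V_SD = V_S − V_D = 5.14 − 4.27 = 0.87 V.
V_ov = V_SG − |V_tp| = 1.84 − 0.7 = 1.14 V.
Since V_SD = 0.87 V < V_ov = 1.14 V, the device is in the triode region.
I_D = k_p [V_ov · V_SD − ½ V_SD²] = 4.29 × [1.14 × 0.87 − 0.5 × 0.87²] = 2.63 mA.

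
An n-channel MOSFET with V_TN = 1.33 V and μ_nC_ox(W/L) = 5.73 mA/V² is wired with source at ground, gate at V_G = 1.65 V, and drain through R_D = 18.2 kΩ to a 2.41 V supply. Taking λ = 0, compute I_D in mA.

I_D = 0.128 mA

V_GS = V_G = 1.65 V, so V_ov = 1.65 − 1.33 = 0.32 V.
Assume saturation: I_D = ½ k_n V_ov² = 0.5 × 5.73 × 0.32² = 0.293 mA, giving V_DS = V_DD − I_D R_D = 2.41 − 0.293 × 18.2 = -2.93 V.
But -2.93 V < V_ov = 0.32 V, so the device is actually in triode.
In triode I_D = k_n[V_ov V_DS − ½ V_DS²] and I_D = (V_DD − V_DS)/R_D. Equating: 52.1 V_DS² − 34.37 V_DS + 2.41 = 0, giving V_DS = 0.0798 V (the root below V_ov).
I_D = (2.41 − 0.0798) / 18.2 = 0.128 mA.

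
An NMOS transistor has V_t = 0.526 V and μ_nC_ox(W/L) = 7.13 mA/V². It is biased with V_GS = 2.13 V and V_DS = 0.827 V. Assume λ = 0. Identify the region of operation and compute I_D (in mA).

V_ov = V_GS − V_t = 2.13 − 0.526 = 1.6 V.
Since V_DS = 0.827 V < V_ov = 1.6 V, the device is in the triode region.
I_D = k_n [V_ov · V_DS − ½ V_DS²] = 7.13 × [1.6 × 0.827 − 0.5 × 0.827²] = 7.02 mA.

Triode; I_D = 7.02 mA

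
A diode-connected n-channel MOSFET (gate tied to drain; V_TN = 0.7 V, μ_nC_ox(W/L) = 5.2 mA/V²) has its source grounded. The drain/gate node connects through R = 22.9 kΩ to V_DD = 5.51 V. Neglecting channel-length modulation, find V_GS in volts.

With gate tied to drain, V_GS = V_DS ≥ V_GS − V_TN, so the device is in saturation.
KCL at the drain: ½ k_n (V_GS − V_TN)² = (V_DD − V_GS)/R.
Let x = V_GS − 0.7. Then 59.5 x² + x − 4.81 = 0, giving x = 0.276 V (positive root), so V_GS = 0.976 V.
I_D = (V_DD − V_GS)/R = (5.51 − 0.976) / 22.9 = 0.198 mA.

V_GS = 0.976 V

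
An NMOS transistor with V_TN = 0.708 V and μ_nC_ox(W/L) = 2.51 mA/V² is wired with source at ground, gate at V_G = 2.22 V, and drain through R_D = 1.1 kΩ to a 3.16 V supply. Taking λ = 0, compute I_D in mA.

V_GS = V_G = 2.22 V, so V_ov = 2.22 − 0.708 = 1.51 V.
Assume saturation: I_D = ½ k_n V_ov² = 0.5 × 2.51 × 1.51² = 2.87 mA, giving V_DS = V_DD − I_D R_D = 3.16 − 2.87 × 1.1 = 0.00398 V.
But 0.00398 V < V_ov = 1.51 V, so the device is actually in triode.
In triode I_D = k_n[V_ov V_DS − ½ V_DS²] and I_D = (V_DD − V_DS)/R_D. Equating: 1.38 V_DS² − 5.175 V_DS + 3.16 = 0, giving V_DS = 0.768 V (the root below V_ov).
I_D = (3.16 − 0.768) / 1.1 = 2.17 mA.

I_D = 2.17 mA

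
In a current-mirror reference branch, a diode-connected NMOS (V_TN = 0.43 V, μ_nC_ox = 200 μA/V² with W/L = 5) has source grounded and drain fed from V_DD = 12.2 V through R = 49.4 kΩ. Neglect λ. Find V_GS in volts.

V_GS = 1.10 V

With gate tied to drain, V_GS = V_DS ≥ V_GS − V_TN, so the device is in saturation.
k_n = μ_nC_ox · (W/L) = 1 mA/V².
KCL at the drain: ½ k_n (V_GS − V_TN)² = (V_DD − V_GS)/R.
Let x = V_GS − 0.43. Then 24.7 x² + x − 11.77 = 0, giving x = 0.67 V (positive root), so V_GS = 1.1 V.
I_D = (V_DD − V_GS)/R = (12.2 − 1.1) / 49.4 = 0.225 mA.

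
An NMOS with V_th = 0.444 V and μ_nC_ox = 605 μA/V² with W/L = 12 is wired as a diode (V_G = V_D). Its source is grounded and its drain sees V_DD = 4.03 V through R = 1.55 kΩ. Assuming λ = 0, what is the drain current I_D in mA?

With gate tied to drain, V_GS = V_DS ≥ V_GS − V_th, so the device is in saturation.
k_n = μ_nC_ox · (W/L) = 7.26 mA/V².
KCL at the drain: ½ k_n (V_GS − V_th)² = (V_DD − V_GS)/R.
Let x = V_GS − 0.444. Then 5.63 x² + x − 3.586 = 0, giving x = 0.714 V (positive root), so V_GS = 1.16 V.
I_D = (V_DD − V_GS)/R = (4.03 − 1.16) / 1.55 = 1.85 mA.

I_D = 1.85 mA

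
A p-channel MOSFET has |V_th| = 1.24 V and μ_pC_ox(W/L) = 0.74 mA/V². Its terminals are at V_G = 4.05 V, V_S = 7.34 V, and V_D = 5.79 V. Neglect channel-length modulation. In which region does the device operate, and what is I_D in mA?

V_SG = V_S − V_G = 7.34 − 4.05 = 3.29 V; V_SD = V_S − V_D = 7.34 − 5.79 = 1.55 V.
V_ov = V_SG − |V_th| = 3.29 − 1.24 = 2.05 V.
Since V_SD = 1.55 V < V_ov = 2.05 V, the device is in the triode region.
I_D = k_p [V_ov · V_SD − ½ V_SD²] = 0.74 × [2.05 × 1.55 − 0.5 × 1.55²] = 1.46 mA.

Triode; I_D = 1.46 mA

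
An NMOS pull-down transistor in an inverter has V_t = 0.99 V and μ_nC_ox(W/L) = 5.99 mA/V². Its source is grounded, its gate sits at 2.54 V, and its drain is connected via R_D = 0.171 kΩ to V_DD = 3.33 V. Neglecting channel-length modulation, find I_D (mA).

I_D = 7.20 mA

V_GS = V_G = 2.54 V, so V_ov = 2.54 − 0.99 = 1.55 V.
Assume saturation: I_D = ½ k_n V_ov² = 0.5 × 5.99 × 1.55² = 7.2 mA, giving V_DS = V_DD − I_D R_D = 3.33 − 7.2 × 0.171 = 2.1 V.
V_DS = 2.1 V ≥ V_ov = 1.55 V, confirming saturation.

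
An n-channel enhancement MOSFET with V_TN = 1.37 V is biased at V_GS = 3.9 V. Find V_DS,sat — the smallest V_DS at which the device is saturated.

The boundary between triode and saturation is V_DS = V_GS − V_TN = V_ov.
V_ov = 3.9 − 1.37 = 2.53 V.

V_DS,sat = 2.53 V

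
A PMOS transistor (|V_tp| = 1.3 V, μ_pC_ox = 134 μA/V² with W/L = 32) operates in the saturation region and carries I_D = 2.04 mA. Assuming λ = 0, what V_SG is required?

V_SG = 2.28 V

k_p = μ_pC_ox · (W/L) = 4.288 mA/V².
In saturation I_D = ½ k_p (V_SG − |V_tp|)², so V_SG − |V_tp| = √(2 I_D / k_p) = √(2 × 2.04 / 4.288) = 0.975 V.
V_SG = 1.3 + 0.975 = 2.28 V.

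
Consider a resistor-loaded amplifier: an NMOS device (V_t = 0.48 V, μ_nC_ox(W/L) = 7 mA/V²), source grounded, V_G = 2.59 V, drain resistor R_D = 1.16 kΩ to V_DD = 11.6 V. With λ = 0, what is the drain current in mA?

V_GS = V_G = 2.59 V, so V_ov = 2.59 − 0.48 = 2.11 V.
Assume saturation: I_D = ½ k_n V_ov² = 0.5 × 7 × 2.11² = 15.6 mA, giving V_DS = V_DD − I_D R_D = 11.6 − 15.6 × 1.16 = -6.48 V.
But -6.48 V < V_ov = 2.11 V, so the device is actually in triode.
In triode I_D = k_n[V_ov V_DS − ½ V_DS²] and I_D = (V_DD − V_DS)/R_D. Equating: 4.06 V_DS² − 18.13 V_DS + 11.6 = 0, giving V_DS = 0.774 V (the root below V_ov).
I_D = (11.6 − 0.774) / 1.16 = 9.33 mA.

I_D = 9.33 mA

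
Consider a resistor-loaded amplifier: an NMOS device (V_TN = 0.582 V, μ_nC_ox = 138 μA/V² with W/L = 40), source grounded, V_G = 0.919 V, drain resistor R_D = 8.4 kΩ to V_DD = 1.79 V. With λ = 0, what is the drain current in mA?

I_D = 0.197 mA

V_GS = V_G = 0.919 V, so V_ov = 0.919 − 0.582 = 0.337 V.
k_n = μ_nC_ox · (W/L) = 5.52 mA/V².
Assume saturation: I_D = ½ k_n V_ov² = 0.5 × 5.52 × 0.337² = 0.313 mA, giving V_DS = V_DD − I_D R_D = 1.79 − 0.313 × 8.4 = -0.843 V.
But -0.843 V < V_ov = 0.337 V, so the device is actually in triode.
In triode I_D = k_n[V_ov V_DS − ½ V_DS²] and I_D = (V_DD − V_DS)/R_D. Equating: 23.2 V_DS² − 16.63 V_DS + 1.79 = 0, giving V_DS = 0.132 V (the root below V_ov).
I_D = (1.79 − 0.132) / 8.4 = 0.197 mA.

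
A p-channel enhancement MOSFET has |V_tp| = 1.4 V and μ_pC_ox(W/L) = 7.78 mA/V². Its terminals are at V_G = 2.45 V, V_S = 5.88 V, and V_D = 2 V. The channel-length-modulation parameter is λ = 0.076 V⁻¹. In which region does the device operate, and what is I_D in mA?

Saturation; I_D = 20.8 mA

V_SG = V_S − V_G = 5.88 − 2.45 = 3.43 V; V_SD = V_S − V_D = 5.88 − 2 = 3.88 V.
V_ov = V_SG − |V_tp| = 3.43 − 1.4 = 2.03 V.
Since V_SD = 3.88 V ≥ V_ov = 2.03 V, the device is in saturation.
I_D = ½ k_p V_ov² (1 + λ V_SD) = 0.5 × 7.78 × 2.03² × (1 + 0.076 × 3.88) = 20.8 mA.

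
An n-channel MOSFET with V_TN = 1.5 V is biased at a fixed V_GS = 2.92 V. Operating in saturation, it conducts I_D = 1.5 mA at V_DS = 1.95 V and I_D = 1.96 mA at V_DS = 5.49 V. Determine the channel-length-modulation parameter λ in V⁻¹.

With V_GS fixed, I_D ∝ (1 + λ V_DS) in saturation, so I_D2/I_D1 = (1 + λ V_DS2)/(1 + λ V_DS1).
1.96/1.5 = 1.307 = (1 + 5.49 λ)/(1 + 1.95 λ).
Solving: λ (I_D1 V_DS2 − I_D2 V_DS1) = I_D2 − I_D1, so λ = (1.96 − 1.5) / (1.5 × 5.49 − 1.96 × 1.95) = 0.46 / 4.41 = 0.104 V⁻¹.

λ = 0.104 V⁻¹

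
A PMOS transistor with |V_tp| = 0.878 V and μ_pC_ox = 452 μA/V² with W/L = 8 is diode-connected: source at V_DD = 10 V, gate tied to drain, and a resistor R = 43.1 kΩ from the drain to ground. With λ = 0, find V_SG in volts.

V_SG = 1.21 V

With gate tied to drain, V_SG = V_SD ≥ V_SG − |V_tp|, so the device is in saturation.
k_p = μ_pC_ox · (W/L) = 3.616 mA/V².
KCL at the drain: ½ k_p (V_SG − |V_tp|)² = (V_DD − V_SG)/R.
Let x = V_SG − 0.878. Then 77.9 x² + x − 9.122 = 0, giving x = 0.336 V (positive root), so V_SG = 1.21 V.
I_D = (V_DD − V_SG)/R = (10 − 1.21) / 43.1 = 0.204 mA.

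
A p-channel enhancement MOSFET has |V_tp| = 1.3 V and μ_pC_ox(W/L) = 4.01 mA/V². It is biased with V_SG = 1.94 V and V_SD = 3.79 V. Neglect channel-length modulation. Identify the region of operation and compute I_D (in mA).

V_ov = V_SG − |V_tp| = 1.94 − 1.3 = 0.64 V.
Since V_SD = 3.79 V ≥ V_ov = 0.64 V, the device is in saturation.
I_D = ½ k_p V_ov² = 0.5 × 4.01 × 0.64² = 0.821 mA.

Saturation; I_D = 0.821 mA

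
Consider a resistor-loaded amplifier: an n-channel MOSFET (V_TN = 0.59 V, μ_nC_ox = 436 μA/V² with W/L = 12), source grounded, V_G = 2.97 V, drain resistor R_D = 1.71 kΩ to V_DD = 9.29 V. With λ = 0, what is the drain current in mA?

V_GS = V_G = 2.97 V, so V_ov = 2.97 − 0.59 = 2.38 V.
k_n = μ_nC_ox · (W/L) = 5.232 mA/V².
Assume saturation: I_D = ½ k_n V_ov² = 0.5 × 5.232 × 2.38² = 14.8 mA, giving V_DS = V_DD − I_D R_D = 9.29 − 14.8 × 1.71 = -16 V.
But -16 V < V_ov = 2.38 V, so the device is actually in triode.
In triode I_D = k_n[V_ov V_DS − ½ V_DS²] and I_D = (V_DD − V_DS)/R_D. Equating: 4.47 V_DS² − 22.29 V_DS + 9.29 = 0, giving V_DS = 0.459 V (the root below V_ov).
I_D = (9.29 − 0.459) / 1.71 = 5.16 mA.

I_D = 5.16 mA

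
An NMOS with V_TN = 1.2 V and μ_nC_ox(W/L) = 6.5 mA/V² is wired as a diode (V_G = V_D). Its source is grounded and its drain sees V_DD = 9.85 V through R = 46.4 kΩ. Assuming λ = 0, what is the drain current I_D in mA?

With gate tied to drain, V_GS = V_DS ≥ V_GS − V_TN, so the device is in saturation.
KCL at the drain: ½ k_n (V_GS − V_TN)² = (V_DD − V_GS)/R.
Let x = V_GS − 1.2. Then 151 x² + x − 8.65 = 0, giving x = 0.236 V (positive root), so V_GS = 1.44 V.
I_D = (V_DD − V_GS)/R = (9.85 − 1.44) / 46.4 = 0.181 mA.

I_D = 0.181 mA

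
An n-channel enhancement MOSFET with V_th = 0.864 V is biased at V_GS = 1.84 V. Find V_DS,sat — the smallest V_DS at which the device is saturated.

The boundary between triode and saturation is V_DS = V_GS − V_th = V_ov.
V_ov = 1.84 − 0.864 = 0.976 V.

V_DS,sat = 0.976 V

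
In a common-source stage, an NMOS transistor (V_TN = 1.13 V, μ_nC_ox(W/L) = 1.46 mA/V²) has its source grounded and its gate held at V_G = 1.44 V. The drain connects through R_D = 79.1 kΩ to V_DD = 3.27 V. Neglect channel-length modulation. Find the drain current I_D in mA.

I_D = 0.0400 mA

V_GS = V_G = 1.44 V, so V_ov = 1.44 − 1.13 = 0.31 V.
Assume saturation: I_D = ½ k_n V_ov² = 0.5 × 1.46 × 0.31² = 0.0702 mA, giving V_DS = V_DD − I_D R_D = 3.27 − 0.0702 × 79.1 = -2.28 V.
But -2.28 V < V_ov = 0.31 V, so the device is actually in triode.
In triode I_D = k_n[V_ov V_DS − ½ V_DS²] and I_D = (V_DD − V_DS)/R_D. Equating: 57.7 V_DS² − 36.8 V_DS + 3.27 = 0, giving V_DS = 0.107 V (the root below V_ov).
I_D = (3.27 − 0.107) / 79.1 = 0.04 mA.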